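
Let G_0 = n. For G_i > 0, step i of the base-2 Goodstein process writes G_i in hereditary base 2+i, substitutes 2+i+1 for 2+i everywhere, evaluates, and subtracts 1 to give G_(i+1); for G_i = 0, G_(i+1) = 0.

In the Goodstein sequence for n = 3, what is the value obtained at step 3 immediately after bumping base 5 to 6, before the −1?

[0] 3 ≡ 2 + 1 (base 2). Lift 3: 4. −1: 3.
[1] 3 ≡ 3 (base 3). Lift 4: 4. −1: 3.
[2] 3 ≡ 3 (base 4). Lift 5: 3. −1: 2.
[3] 2 ≡ 2 (base 5). Lift 6: 2. −1: 1.

2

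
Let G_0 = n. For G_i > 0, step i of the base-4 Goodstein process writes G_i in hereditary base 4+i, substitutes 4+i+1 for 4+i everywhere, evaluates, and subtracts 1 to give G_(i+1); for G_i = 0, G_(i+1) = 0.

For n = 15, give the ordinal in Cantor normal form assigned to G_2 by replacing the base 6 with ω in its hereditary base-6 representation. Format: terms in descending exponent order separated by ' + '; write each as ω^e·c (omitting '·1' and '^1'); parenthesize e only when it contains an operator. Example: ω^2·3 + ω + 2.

G_0=15  [base 4] 3·4 + 3  →[4↦5]→  3·5 + 3 = 18  −1 ⇒ G_1=17
G_1=17  [base 5] 3·5 + 2  →[5↦6]→  3·6 + 2 = 20  −1 ⇒ G_2=19
G_2=19  [base 6] 3·6 + 1  →[6↦7]→  3·7 + 1 = 22  −1 ⇒ G_3=21

ω·3 + 1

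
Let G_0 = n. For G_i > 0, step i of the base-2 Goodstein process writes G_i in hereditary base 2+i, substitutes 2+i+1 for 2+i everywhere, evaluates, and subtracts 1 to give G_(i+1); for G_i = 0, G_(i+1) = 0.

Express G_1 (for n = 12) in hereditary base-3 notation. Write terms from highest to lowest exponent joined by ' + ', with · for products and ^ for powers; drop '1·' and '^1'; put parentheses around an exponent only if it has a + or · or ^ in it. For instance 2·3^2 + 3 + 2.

3^(3 + 1) + 2·3^2 + 2·3 + 2

step 0: 12 = 2^(2 + 1) + 2^2; sub 3 for 2: 3^(3 + 1) + 3^3; = 108; G_1 = 108−1 = 107
step 1: 107 = 3^(3 + 1) + 2·3^2 + 2·3 + 2; sub 4 for 3: 4^(4 + 1) + 2·4^2 + 2·4 + 2; = 1066; G_2 = 1066−1 = 1065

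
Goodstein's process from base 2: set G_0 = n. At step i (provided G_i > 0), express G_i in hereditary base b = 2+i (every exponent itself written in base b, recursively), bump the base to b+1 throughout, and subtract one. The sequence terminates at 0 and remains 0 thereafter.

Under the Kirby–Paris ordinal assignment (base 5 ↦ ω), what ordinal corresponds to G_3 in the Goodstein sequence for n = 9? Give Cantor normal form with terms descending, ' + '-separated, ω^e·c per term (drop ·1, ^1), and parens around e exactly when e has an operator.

G_0=9  [base 2] 2^(2 + 1) + 1  →[2↦3]→  3^(3 + 1) + 1 = 82  −1 ⇒ G_1=81
G_1=81  [base 3] 3^(3 + 1)  →[3↦4]→  4^(4 + 1) = 1024  −1 ⇒ G_2=1023
G_2=1023  [base 4] 3·4^4 + 3·4^3 + 3·4^2 + 3·4 + 3  →[4↦5]→  3·5^5 + 3·5^3 + 3·5^2 + 3·5 + 3 = 9843  −1 ⇒ G_3=9842

ω^ω·3 + ω^3·3 + ω^2·3 + ω·3 + 2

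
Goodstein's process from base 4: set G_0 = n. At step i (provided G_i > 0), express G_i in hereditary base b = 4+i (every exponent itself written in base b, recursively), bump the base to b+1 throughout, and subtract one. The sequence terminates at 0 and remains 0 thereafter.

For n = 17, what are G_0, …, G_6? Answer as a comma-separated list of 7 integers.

17, 25, 35, 39, 43, 47, 51

(0) 17|_4 = 4^2 + 1 ↦ 5^2 + 1|_5 = 26 ⇒ 25
(1) 25|_5 = 5^2 ↦ 6^2|_6 = 36 ⇒ 35
(2) 35|_6 = 5·6 + 5 ↦ 5·7 + 5|_7 = 40 ⇒ 39
(3) 39|_7 = 5·7 + 4 ↦ 5·8 + 4|_8 = 44 ⇒ 43
(4) 43|_8 = 5·8 + 3 ↦ 5·9 + 3|_9 = 48 ⇒ 47
(5) 47|_9 = 5·9 + 2 ↦ 5·10 + 2|_10 = 52 ⇒ 51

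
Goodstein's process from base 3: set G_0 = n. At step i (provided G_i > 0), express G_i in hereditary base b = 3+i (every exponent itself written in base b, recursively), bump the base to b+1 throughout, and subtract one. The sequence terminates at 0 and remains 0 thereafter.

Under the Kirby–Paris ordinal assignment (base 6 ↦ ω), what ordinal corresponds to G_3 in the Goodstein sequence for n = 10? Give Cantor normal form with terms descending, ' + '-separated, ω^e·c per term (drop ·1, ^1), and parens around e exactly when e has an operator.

G_0 = 10. HB_3(10) = 3^2 + 1. Bump = 17. G_1 = 16.
G_1 = 16. HB_4(16) = 4^2. Bump = 25. G_2 = 24.
G_2 = 24. HB_5(24) = 4·5 + 4. Bump = 28. G_3 = 27.
G_3 = 27. HB_6(27) = 4·6 + 3. Bump = 31. G_4 = 30.

ω·4 + 3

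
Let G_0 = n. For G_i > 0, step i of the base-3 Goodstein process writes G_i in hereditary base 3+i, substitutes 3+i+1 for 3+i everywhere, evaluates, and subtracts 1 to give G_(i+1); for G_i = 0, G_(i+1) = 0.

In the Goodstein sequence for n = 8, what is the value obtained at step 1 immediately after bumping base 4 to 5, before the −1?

11

i=0: 8 = 2·3 + 2 (b=3); 3→4: 2·4 + 2 = 10; 10−1 = 9
i=1: 9 = 2·4 + 1 (b=4); 4→5: 2·5 + 1 = 11; 11−1 = 10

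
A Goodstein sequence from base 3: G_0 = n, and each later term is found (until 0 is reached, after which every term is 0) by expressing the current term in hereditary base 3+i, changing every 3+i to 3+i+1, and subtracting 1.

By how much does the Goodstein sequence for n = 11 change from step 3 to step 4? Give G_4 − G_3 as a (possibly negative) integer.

i=0: 11 = 3^2 + 2 (b=3); 3→4: 4^2 + 2 = 18; 18−1 = 17
i=1: 17 = 4^2 + 1 (b=4); 4→5: 5^2 + 1 = 26; 26−1 = 25
i=2: 25 = 5^2 (b=5); 5→6: 6^2 = 36; 36−1 = 35
i=3: 35 = 5·6 + 5 (b=6); 6→7: 5·7 + 5 = 40; 40−1 = 39

4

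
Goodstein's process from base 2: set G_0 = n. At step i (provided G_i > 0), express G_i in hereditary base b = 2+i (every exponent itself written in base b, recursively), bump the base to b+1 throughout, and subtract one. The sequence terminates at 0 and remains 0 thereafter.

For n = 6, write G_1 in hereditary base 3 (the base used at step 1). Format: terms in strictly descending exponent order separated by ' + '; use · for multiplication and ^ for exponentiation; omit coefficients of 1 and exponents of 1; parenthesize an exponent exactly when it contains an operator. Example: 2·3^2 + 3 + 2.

3^3 + 2

i=0: 6 = 2^2 + 2 (b=2); 2→3: 3^3 + 3 = 30; 30−1 = 29
i=1: 29 = 3^3 + 2 (b=3); 3→4: 4^4 + 2 = 258; 258−1 = 257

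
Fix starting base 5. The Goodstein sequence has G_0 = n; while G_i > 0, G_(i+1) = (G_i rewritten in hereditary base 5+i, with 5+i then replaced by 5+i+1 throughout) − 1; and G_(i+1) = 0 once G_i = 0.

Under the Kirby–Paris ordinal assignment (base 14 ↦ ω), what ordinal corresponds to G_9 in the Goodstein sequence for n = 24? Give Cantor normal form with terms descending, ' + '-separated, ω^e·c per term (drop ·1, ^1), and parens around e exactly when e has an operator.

i=0: 24 = 4·5 + 4 (b=5); 5→6: 4·6 + 4 = 28; 28−1 = 27
i=1: 27 = 4·6 + 3 (b=6); 6→7: 4·7 + 3 = 31; 31−1 = 30
i=2: 30 = 4·7 + 2 (b=7); 7→8: 4·8 + 2 = 34; 34−1 = 33
i=3: 33 = 4·8 + 1 (b=8); 8→9: 4·9 + 1 = 37; 37−1 = 36
i=4: 36 = 4·9 (b=9); 9→10: 4·10 = 40; 40−1 = 39
i=5: 39 = 3·10 + 9 (b=10); 10→11: 3·11 + 9 = 42; 42−1 = 41
i=6: 41 = 3·11 + 8 (b=11); 11→12: 3·12 + 8 = 44; 44−1 = 43
i=7: 43 = 3·12 + 7 (b=12); 12→13: 3·13 + 7 = 46; 46−1 = 45
i=8: 45 = 3·13 + 6 (b=13); 13→14: 3·14 + 6 = 48; 48−1 = 47

ω·3 + 5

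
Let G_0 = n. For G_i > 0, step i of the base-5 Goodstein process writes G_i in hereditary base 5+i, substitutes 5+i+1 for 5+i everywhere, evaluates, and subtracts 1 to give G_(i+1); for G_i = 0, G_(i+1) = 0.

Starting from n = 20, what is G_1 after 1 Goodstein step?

G_0 = 20. HB_5(20) = 4·5. Bump = 24. G_1 = 23.
G_1 = 23. HB_6(23) = 3·6 + 5. Bump = 26. G_2 = 25.

23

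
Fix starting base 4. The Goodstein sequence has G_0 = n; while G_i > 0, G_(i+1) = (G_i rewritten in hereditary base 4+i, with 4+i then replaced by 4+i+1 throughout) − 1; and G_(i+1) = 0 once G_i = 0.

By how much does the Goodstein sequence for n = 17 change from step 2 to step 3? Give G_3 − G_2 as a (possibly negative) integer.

4

G_0=17  [base 4] 4^2 + 1  →[4↦5]→  5^2 + 1 = 26  −1 ⇒ G_1=25
G_1=25  [base 5] 5^2  →[5↦6]→  6^2 = 36  −1 ⇒ G_2=35
G_2=35  [base 6] 5·6 + 5  →[6↦7]→  5·7 + 5 = 40  −1 ⇒ G_3=39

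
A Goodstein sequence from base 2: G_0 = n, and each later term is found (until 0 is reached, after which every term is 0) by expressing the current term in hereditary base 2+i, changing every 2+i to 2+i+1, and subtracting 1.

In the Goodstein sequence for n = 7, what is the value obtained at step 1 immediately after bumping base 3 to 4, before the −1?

260

i=0: 7 = 2^2 + 2 + 1 (b=2); 2→3: 3^3 + 3 + 1 = 31; 31−1 = 30
i=1: 30 = 3^3 + 3 (b=3); 3→4: 4^4 + 4 = 260; 260−1 = 259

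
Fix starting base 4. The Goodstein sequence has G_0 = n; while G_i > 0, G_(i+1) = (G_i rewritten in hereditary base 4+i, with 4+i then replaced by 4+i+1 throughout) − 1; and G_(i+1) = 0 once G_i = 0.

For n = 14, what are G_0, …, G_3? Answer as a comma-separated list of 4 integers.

14, 16, 18, 20

14 —HB4→ 3·4 + 2 —bump→ 3·5 + 2 = 17 —(−1)→ 16
16 —HB5→ 3·5 + 1 —bump→ 3·6 + 1 = 19 —(−1)→ 18
18 —HB6→ 3·6 —bump→ 3·7 = 21 —(−1)→ 20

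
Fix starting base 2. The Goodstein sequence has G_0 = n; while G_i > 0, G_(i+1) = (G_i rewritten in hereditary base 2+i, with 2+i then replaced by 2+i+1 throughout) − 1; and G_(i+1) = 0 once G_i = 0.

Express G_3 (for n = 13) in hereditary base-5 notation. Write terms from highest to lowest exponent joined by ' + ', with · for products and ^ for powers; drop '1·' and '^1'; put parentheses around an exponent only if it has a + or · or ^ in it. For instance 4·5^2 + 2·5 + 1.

13 —HB2→ 2^(2 + 1) + 2^2 + 1 —bump→ 3^(3 + 1) + 3^3 + 1 = 109 —(−1)→ 108
108 —HB3→ 3^(3 + 1) + 3^3 —bump→ 4^(4 + 1) + 4^4 = 1280 —(−1)→ 1279
1279 —HB4→ 4^(4 + 1) + 3·4^3 + 3·4^2 + 3·4 + 3 —bump→ 5^(5 + 1) + 3·5^3 + 3·5^2 + 3·5 + 3 = 16093 —(−1)→ 16092
16092 —HB5→ 5^(5 + 1) + 3·5^3 + 3·5^2 + 3·5 + 2 —bump→ 6^(6 + 1) + 3·6^3 + 3·6^2 + 3·6 + 2 = 280712 —(−1)→ 280711

5^(5 + 1) + 3·5^3 + 3·5^2 + 3·5 + 2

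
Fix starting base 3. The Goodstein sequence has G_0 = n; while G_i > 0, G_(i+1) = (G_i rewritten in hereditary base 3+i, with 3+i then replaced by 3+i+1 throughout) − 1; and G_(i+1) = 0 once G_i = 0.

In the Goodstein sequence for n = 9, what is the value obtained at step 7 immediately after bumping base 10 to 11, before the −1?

base 3: 9 = 3^2; at 4: 4^2 = 16; next = 15
base 4: 15 = 3·4 + 3; at 5: 3·5 + 3 = 18; next = 17
base 5: 17 = 3·5 + 2; at 6: 3·6 + 2 = 20; next = 19
base 6: 19 = 3·6 + 1; at 7: 3·7 + 1 = 22; next = 21
base 7: 21 = 3·7; at 8: 3·8 = 24; next = 23
base 8: 23 = 2·8 + 7; at 9: 2·9 + 7 = 25; next = 24
base 9: 24 = 2·9 + 6; at 10: 2·10 + 6 = 26; next = 25
base 10: 25 = 2·10 + 5; at 11: 2·11 + 5 = 27; next = 26

27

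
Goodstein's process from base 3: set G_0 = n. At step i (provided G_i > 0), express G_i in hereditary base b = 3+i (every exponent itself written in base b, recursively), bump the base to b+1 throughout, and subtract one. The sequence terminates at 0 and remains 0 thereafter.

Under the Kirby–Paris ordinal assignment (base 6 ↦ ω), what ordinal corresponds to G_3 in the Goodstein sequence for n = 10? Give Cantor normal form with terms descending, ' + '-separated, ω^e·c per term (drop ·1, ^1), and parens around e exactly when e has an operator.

[0] 10 ≡ 3^2 + 1 (base 3). Lift 4: 17. −1: 16.
[1] 16 ≡ 4^2 (base 4). Lift 5: 25. −1: 24.
[2] 24 ≡ 4·5 + 4 (base 5). Lift 6: 28. −1: 27.
[3] 27 ≡ 4·6 + 3 (base 6). Lift 7: 31. −1: 30.

ω·4 + 3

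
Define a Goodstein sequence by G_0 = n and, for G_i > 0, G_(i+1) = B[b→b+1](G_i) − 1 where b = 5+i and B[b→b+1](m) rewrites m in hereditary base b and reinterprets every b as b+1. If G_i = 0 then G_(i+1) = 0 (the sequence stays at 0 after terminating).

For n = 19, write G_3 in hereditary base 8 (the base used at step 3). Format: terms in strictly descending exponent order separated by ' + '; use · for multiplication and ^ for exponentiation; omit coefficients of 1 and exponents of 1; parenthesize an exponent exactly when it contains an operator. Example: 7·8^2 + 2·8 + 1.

3·8 + 1

19 —HB5→ 3·5 + 4 —bump→ 3·6 + 4 = 22 —(−1)→ 21
21 —HB6→ 3·6 + 3 —bump→ 3·7 + 3 = 24 —(−1)→ 23
23 —HB7→ 3·7 + 2 —bump→ 3·8 + 2 = 26 —(−1)→ 25
25 —HB8→ 3·8 + 1 —bump→ 3·9 + 1 = 28 —(−1)→ 27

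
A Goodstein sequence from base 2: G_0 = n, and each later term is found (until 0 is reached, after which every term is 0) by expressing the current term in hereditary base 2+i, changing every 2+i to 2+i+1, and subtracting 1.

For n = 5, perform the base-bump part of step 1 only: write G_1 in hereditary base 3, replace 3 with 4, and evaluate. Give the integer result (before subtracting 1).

256

base 2: 5 = 2^2 + 1; at 3: 3^3 + 1 = 28; next = 27
base 3: 27 = 3^3; at 4: 4^4 = 256; next = 255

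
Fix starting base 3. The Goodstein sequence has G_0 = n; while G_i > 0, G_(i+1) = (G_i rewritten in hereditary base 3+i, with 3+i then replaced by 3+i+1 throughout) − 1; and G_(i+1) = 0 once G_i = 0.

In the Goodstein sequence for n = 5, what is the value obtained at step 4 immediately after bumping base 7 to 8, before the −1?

base 3: 5 = 3 + 2; at 4: 4 + 2 = 6; next = 5
base 4: 5 = 4 + 1; at 5: 5 + 1 = 6; next = 5
base 5: 5 = 5; at 6: 6 = 6; next = 5
base 6: 5 = 5; at 7: 5 = 5; next = 4
base 7: 4 = 4; at 8: 4 = 4; next = 3

4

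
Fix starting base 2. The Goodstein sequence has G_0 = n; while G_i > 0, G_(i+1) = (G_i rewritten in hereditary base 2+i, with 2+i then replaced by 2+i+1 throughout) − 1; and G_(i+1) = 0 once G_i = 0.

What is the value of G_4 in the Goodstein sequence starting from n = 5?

5 —HB2→ 2^2 + 1 —bump→ 3^3 + 1 = 28 —(−1)→ 27
27 —HB3→ 3^3 —bump→ 4^4 = 256 —(−1)→ 255
255 —HB4→ 3·4^3 + 3·4^2 + 3·4 + 3 —bump→ 3·5^3 + 3·5^2 + 3·5 + 3 = 468 —(−1)→ 467
467 —HB5→ 3·5^3 + 3·5^2 + 3·5 + 2 —bump→ 3·6^3 + 3·6^2 + 3·6 + 2 = 776 —(−1)→ 775

775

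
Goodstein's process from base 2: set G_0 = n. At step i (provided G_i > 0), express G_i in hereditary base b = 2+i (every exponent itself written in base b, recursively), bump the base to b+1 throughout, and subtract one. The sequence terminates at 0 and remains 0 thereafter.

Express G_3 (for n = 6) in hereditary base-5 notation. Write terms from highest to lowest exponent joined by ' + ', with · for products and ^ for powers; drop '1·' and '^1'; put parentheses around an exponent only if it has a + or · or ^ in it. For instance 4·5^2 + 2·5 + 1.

6 —HB2→ 2^2 + 2 —bump→ 3^3 + 3 = 30 —(−1)→ 29
29 —HB3→ 3^3 + 2 —bump→ 4^4 + 2 = 258 —(−1)→ 257
257 —HB4→ 4^4 + 1 —bump→ 5^5 + 1 = 3126 —(−1)→ 3125
3125 —HB5→ 5^5 —bump→ 6^6 = 46656 —(−1)→ 46655

5^5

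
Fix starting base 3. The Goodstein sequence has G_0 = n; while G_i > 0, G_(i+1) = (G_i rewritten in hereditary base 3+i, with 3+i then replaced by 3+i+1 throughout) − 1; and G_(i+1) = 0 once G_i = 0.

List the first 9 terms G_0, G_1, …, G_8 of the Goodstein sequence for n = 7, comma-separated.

7, 8, 9, 9, 9, 9, 9, 9, 8

7 —HB3→ 2·3 + 1 —bump→ 2·4 + 1 = 9 —(−1)→ 8
8 —HB4→ 2·4 —bump→ 2·5 = 10 —(−1)→ 9
9 —HB5→ 5 + 4 —bump→ 6 + 4 = 10 —(−1)→ 9
9 —HB6→ 6 + 3 —bump→ 7 + 3 = 10 —(−1)→ 9
9 —HB7→ 7 + 2 —bump→ 8 + 2 = 10 —(−1)→ 9
9 —HB8→ 8 + 1 —bump→ 9 + 1 = 10 —(−1)→ 9
9 —HB9→ 9 —bump→ 10 = 10 —(−1)→ 9
9 —HB10→ 9 —bump→ 9 = 9 —(−1)→ 8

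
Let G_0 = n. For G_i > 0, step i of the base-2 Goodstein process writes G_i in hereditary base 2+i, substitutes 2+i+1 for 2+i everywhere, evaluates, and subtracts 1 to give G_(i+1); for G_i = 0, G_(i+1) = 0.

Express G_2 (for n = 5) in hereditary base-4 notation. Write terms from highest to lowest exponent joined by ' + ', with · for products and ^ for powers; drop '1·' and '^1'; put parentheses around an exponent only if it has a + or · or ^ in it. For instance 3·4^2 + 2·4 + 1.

(0) 5|_2 = 2^2 + 1 ↦ 3^3 + 1|_3 = 28 ⇒ 27
(1) 27|_3 = 3^3 ↦ 4^4|_4 = 256 ⇒ 255
(2) 255|_4 = 3·4^3 + 3·4^2 + 3·4 + 3 ↦ 3·5^3 + 3·5^2 + 3·5 + 3|_5 = 468 ⇒ 467

3·4^3 + 3·4^2 + 3·4 + 3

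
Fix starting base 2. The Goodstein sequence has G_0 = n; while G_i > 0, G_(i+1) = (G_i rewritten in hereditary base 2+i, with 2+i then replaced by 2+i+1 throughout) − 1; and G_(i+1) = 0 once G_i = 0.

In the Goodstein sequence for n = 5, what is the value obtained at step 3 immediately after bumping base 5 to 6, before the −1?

776

(0) 5|_2 = 2^2 + 1 ↦ 3^3 + 1|_3 = 28 ⇒ 27
(1) 27|_3 = 3^3 ↦ 4^4|_4 = 256 ⇒ 255
(2) 255|_4 = 3·4^3 + 3·4^2 + 3·4 + 3 ↦ 3·5^3 + 3·5^2 + 3·5 + 3|_5 = 468 ⇒ 467
(3) 467|_5 = 3·5^3 + 3·5^2 + 3·5 + 2 ↦ 3·6^3 + 3·6^2 + 3·6 + 2|_6 = 776 ⇒ 775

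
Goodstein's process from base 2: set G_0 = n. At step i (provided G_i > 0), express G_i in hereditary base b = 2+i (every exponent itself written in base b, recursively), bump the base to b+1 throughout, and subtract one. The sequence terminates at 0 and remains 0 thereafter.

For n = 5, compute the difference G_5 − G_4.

step 0: 5 = 2^2 + 1; sub 3 for 2: 3^3 + 1; = 28; G_1 = 28−1 = 27
step 1: 27 = 3^3; sub 4 for 3: 4^4; = 256; G_2 = 256−1 = 255
step 2: 255 = 3·4^3 + 3·4^2 + 3·4 + 3; sub 5 for 4: 3·5^3 + 3·5^2 + 3·5 + 3; = 468; G_3 = 468−1 = 467
step 3: 467 = 3·5^3 + 3·5^2 + 3·5 + 2; sub 6 for 5: 3·6^3 + 3·6^2 + 3·6 + 2; = 776; G_4 = 776−1 = 775
step 4: 775 = 3·6^3 + 3·6^2 + 3·6 + 1; sub 7 for 6: 3·7^3 + 3·7^2 + 3·7 + 1; = 1198; G_5 = 1198−1 = 1197

422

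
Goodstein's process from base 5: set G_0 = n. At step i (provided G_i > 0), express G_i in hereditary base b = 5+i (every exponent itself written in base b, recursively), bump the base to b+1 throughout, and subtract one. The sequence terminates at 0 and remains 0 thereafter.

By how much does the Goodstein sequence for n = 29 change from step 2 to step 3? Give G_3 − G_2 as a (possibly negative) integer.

14

i=0: 29 = 5^2 + 4 (b=5); 5→6: 6^2 + 4 = 40; 40−1 = 39
i=1: 39 = 6^2 + 3 (b=6); 6→7: 7^2 + 3 = 52; 52−1 = 51
i=2: 51 = 7^2 + 2 (b=7); 7→8: 8^2 + 2 = 66; 66−1 = 65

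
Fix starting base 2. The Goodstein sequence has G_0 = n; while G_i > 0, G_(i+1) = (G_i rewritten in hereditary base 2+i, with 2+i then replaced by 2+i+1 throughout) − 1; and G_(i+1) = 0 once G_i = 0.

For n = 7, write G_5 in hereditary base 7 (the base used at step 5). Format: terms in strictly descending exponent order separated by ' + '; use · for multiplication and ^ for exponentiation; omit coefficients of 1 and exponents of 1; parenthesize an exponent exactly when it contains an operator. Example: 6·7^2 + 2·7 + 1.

(0) 7|_2 = 2^2 + 2 + 1 ↦ 3^3 + 3 + 1|_3 = 31 ⇒ 30
(1) 30|_3 = 3^3 + 3 ↦ 4^4 + 4|_4 = 260 ⇒ 259
(2) 259|_4 = 4^4 + 3 ↦ 5^5 + 3|_5 = 3128 ⇒ 3127
(3) 3127|_5 = 5^5 + 2 ↦ 6^6 + 2|_6 = 46658 ⇒ 46657
(4) 46657|_6 = 6^6 + 1 ↦ 7^7 + 1|_7 = 823544 ⇒ 823543

7^7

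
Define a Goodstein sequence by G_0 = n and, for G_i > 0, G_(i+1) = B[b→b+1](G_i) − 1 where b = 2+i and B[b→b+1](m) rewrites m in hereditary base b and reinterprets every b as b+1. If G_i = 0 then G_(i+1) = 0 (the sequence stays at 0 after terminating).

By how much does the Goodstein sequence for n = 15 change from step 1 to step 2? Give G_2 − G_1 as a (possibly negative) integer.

1172

[0] 15 ≡ 2^(2 + 1) + 2^2 + 2 + 1 (base 2). Lift 3: 112. −1: 111.
[1] 111 ≡ 3^(3 + 1) + 3^3 + 3 (base 3). Lift 4: 1284. −1: 1283.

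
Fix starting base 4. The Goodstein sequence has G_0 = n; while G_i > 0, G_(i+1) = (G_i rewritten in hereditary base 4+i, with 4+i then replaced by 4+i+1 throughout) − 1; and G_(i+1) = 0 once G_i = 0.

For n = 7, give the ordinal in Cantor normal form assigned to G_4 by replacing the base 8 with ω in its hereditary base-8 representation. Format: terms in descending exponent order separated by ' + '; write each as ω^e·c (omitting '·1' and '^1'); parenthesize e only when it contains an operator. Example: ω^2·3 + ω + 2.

7

base 4: 7 = 4 + 3; at 5: 5 + 3 = 8; next = 7
base 5: 7 = 5 + 2; at 6: 6 + 2 = 8; next = 7
base 6: 7 = 6 + 1; at 7: 7 + 1 = 8; next = 7
base 7: 7 = 7; at 8: 8 = 8; next = 7
base 8: 7 = 7; at 9: 7 = 7; next = 6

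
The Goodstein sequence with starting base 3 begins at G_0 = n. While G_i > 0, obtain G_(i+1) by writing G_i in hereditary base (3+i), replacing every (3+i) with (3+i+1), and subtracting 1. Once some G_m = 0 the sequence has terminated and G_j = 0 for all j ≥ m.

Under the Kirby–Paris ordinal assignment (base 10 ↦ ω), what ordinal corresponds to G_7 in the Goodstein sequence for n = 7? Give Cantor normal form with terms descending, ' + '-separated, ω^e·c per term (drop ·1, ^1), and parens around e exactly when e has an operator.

9

base 3: 7 = 2·3 + 1; at 4: 2·4 + 1 = 9; next = 8
base 4: 8 = 2·4; at 5: 2·5 = 10; next = 9
base 5: 9 = 5 + 4; at 6: 6 + 4 = 10; next = 9
base 6: 9 = 6 + 3; at 7: 7 + 3 = 10; next = 9
base 7: 9 = 7 + 2; at 8: 8 + 2 = 10; next = 9
base 8: 9 = 8 + 1; at 9: 9 + 1 = 10; next = 9
base 9: 9 = 9; at 10: 10 = 10; next = 9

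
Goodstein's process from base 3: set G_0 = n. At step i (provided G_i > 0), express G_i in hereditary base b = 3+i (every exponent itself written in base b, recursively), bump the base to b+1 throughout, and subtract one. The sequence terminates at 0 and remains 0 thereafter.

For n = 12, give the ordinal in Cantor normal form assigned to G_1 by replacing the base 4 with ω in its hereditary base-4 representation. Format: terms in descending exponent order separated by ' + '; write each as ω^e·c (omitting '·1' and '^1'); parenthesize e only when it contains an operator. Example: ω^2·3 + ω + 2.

ω^2 + 3

G_0=12  [base 3] 3^2 + 3  →[3↦4]→  4^2 + 4 = 20  −1 ⇒ G_1=19
G_1=19  [base 4] 4^2 + 3  →[4↦5]→  5^2 + 3 = 28  −1 ⇒ G_2=27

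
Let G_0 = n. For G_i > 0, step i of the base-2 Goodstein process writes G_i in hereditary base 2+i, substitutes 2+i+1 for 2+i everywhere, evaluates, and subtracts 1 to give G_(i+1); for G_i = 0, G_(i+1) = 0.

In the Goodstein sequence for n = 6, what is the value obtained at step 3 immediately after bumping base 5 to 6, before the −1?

46656

step 0: 6 = 2^2 + 2; sub 3 for 2: 3^3 + 3; = 30; G_1 = 30−1 = 29
step 1: 29 = 3^3 + 2; sub 4 for 3: 4^4 + 2; = 258; G_2 = 258−1 = 257
step 2: 257 = 4^4 + 1; sub 5 for 4: 5^5 + 1; = 3126; G_3 = 3126−1 = 3125
step 3: 3125 = 5^5; sub 6 for 5: 6^6; = 46656; G_4 = 46656−1 = 46655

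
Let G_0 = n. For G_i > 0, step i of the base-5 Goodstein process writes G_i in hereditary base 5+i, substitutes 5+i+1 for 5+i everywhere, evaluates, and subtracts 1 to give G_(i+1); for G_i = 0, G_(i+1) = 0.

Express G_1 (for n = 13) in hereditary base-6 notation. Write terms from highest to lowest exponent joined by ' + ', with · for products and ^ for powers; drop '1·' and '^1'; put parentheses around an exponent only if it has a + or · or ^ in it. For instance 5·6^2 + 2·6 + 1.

2·6 + 2

G_0 = 13. HB_5(13) = 2·5 + 3. Bump = 15. G_1 = 14.
G_1 = 14. HB_6(14) = 2·6 + 2. Bump = 16. G_2 = 15.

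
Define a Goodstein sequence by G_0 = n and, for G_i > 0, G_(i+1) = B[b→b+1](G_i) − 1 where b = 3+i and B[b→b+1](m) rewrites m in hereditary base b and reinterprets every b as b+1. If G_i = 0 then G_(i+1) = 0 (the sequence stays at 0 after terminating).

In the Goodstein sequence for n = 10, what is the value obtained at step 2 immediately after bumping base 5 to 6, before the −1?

28

[0] 10 ≡ 3^2 + 1 (base 3). Lift 4: 17. −1: 16.
[1] 16 ≡ 4^2 (base 4). Lift 5: 25. −1: 24.
[2] 24 ≡ 4·5 + 4 (base 5). Lift 6: 28. −1: 27.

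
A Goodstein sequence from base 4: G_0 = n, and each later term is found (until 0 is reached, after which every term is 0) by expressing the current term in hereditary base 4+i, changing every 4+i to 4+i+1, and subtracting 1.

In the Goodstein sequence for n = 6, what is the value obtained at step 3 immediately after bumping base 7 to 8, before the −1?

6 —HB4→ 4 + 2 —bump→ 5 + 2 = 7 —(−1)→ 6
6 —HB5→ 5 + 1 —bump→ 6 + 1 = 7 —(−1)→ 6
6 —HB6→ 6 —bump→ 7 = 7 —(−1)→ 6
6 —HB7→ 6 —bump→ 6 = 6 —(−1)→ 5

6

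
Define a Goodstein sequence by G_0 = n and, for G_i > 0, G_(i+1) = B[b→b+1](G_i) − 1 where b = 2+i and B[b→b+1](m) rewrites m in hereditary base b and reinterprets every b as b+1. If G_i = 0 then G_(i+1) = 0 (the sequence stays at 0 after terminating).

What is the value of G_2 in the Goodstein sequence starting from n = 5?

step 0: 5 = 2^2 + 1; sub 3 for 2: 3^3 + 1; = 28; G_1 = 28−1 = 27
step 1: 27 = 3^3; sub 4 for 3: 4^4; = 256; G_2 = 256−1 = 255
step 2: 255 = 3·4^3 + 3·4^2 + 3·4 + 3; sub 5 for 4: 3·5^3 + 3·5^2 + 3·5 + 3; = 468; G_3 = 468−1 = 467

255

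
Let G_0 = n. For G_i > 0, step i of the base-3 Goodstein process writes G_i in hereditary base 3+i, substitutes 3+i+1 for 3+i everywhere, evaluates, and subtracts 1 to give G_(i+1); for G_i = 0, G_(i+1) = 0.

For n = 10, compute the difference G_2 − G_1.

10 —HB3→ 3^2 + 1 —bump→ 4^2 + 1 = 17 —(−1)→ 16
16 —HB4→ 4^2 —bump→ 5^2 = 25 —(−1)→ 24

8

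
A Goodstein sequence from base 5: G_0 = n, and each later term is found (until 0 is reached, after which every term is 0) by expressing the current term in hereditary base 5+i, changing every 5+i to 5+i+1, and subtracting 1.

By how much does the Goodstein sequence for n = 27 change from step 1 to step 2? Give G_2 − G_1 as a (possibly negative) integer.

12

[0] 27 ≡ 5^2 + 2 (base 5). Lift 6: 38. −1: 37.
[1] 37 ≡ 6^2 + 1 (base 6). Lift 7: 50. −1: 49.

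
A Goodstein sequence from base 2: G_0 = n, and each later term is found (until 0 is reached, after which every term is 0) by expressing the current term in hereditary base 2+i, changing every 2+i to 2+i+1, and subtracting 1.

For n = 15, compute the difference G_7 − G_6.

G_0 = 15. HB_2(15) = 2^(2 + 1) + 2^2 + 2 + 1. Bump = 112. G_1 = 111.
G_1 = 111. HB_3(111) = 3^(3 + 1) + 3^3 + 3. Bump = 1284. G_2 = 1283.
G_2 = 1283. HB_4(1283) = 4^(4 + 1) + 4^4 + 3. Bump = 18753. G_3 = 18752.
G_3 = 18752. HB_5(18752) = 5^(5 + 1) + 5^5 + 2. Bump = 326594. G_4 = 326593.
G_4 = 326593. HB_6(326593) = 6^(6 + 1) + 6^6 + 1. Bump = 6588345. G_5 = 6588344.
G_5 = 6588344. HB_7(6588344) = 7^(7 + 1) + 7^7. Bump = 150994944. G_6 = 150994943.
G_6 = 150994943. HB_8(150994943) = 8^(8 + 1) + 7·8^7 + 7·8^6 + 7·8^5 + 7·8^4 + 7·8^3 + 7·8^2 + 7·8 + 7. Bump = 3524450281. G_7 = 3524450280.

3373455337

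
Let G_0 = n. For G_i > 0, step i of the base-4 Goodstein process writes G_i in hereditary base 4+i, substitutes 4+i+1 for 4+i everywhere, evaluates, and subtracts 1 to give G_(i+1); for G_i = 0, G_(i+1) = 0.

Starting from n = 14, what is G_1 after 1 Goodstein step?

16

i=0: 14 = 3·4 + 2 (b=4); 4→5: 3·5 + 2 = 17; 17−1 = 16
i=1: 16 = 3·5 + 1 (b=5); 5→6: 3·6 + 1 = 19; 19−1 = 18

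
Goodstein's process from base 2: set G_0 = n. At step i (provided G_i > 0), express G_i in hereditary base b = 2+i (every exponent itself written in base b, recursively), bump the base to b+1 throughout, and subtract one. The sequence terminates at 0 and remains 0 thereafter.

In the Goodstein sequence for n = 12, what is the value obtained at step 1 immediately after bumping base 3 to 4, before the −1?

G_0 = 12. HB_2(12) = 2^(2 + 1) + 2^2. Bump = 108. G_1 = 107.
G_1 = 107. HB_3(107) = 3^(3 + 1) + 2·3^2 + 2·3 + 2. Bump = 1066. G_2 = 1065.

1066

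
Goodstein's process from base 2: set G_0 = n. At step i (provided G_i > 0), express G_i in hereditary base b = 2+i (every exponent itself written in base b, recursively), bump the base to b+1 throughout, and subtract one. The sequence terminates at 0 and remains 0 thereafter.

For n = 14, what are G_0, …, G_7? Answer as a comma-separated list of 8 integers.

[0] 14 ≡ 2^(2 + 1) + 2^2 + 2 (base 2). Lift 3: 111. −1: 110.
[1] 110 ≡ 3^(3 + 1) + 3^3 + 2 (base 3). Lift 4: 1282. −1: 1281.
[2] 1281 ≡ 4^(4 + 1) + 4^4 + 1 (base 4). Lift 5: 18751. −1: 18750.
[3] 18750 ≡ 5^(5 + 1) + 5^5 (base 5). Lift 6: 326592. −1: 326591.
[4] 326591 ≡ 6^(6 + 1) + 5·6^5 + 5·6^4 + 5·6^3 + 5·6^2 + 5·6 + 5 (base 6). Lift 7: 5862841. −1: 5862840.
[5] 5862840 ≡ 7^(7 + 1) + 5·7^5 + 5·7^4 + 5·7^3 + 5·7^2 + 5·7 + 4 (base 7). Lift 8: 134404972. −1: 134404971.
[6] 134404971 ≡ 8^(8 + 1) + 5·8^5 + 5·8^4 + 5·8^3 + 5·8^2 + 5·8 + 3 (base 8). Lift 9: 3487116549. −1: 3487116548.

14, 110, 1281, 18750, 326591, 5862840, 134404971, 3487116548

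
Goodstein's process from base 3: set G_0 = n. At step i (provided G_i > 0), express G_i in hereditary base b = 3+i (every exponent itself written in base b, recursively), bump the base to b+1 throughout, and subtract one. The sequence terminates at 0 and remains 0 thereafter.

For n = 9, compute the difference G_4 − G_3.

i=0: 9 = 3^2 (b=3); 3→4: 4^2 = 16; 16−1 = 15
i=1: 15 = 3·4 + 3 (b=4); 4→5: 3·5 + 3 = 18; 18−1 = 17
i=2: 17 = 3·5 + 2 (b=5); 5→6: 3·6 + 2 = 20; 20−1 = 19
i=3: 19 = 3·6 + 1 (b=6); 6→7: 3·7 + 1 = 22; 22−1 = 21

2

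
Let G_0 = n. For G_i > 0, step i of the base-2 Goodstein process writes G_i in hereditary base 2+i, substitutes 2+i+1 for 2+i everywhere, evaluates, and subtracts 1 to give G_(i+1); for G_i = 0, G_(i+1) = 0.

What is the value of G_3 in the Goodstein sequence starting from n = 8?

(0) 8|_2 = 2^(2 + 1) ↦ 3^(3 + 1)|_3 = 81 ⇒ 80
(1) 80|_3 = 2·3^3 + 2·3^2 + 2·3 + 2 ↦ 2·4^4 + 2·4^2 + 2·4 + 2|_4 = 554 ⇒ 553
(2) 553|_4 = 2·4^4 + 2·4^2 + 2·4 + 1 ↦ 2·5^5 + 2·5^2 + 2·5 + 1|_5 = 6311 ⇒ 6310
(3) 6310|_5 = 2·5^5 + 2·5^2 + 2·5 ↦ 2·6^6 + 2·6^2 + 2·6|_6 = 93396 ⇒ 93395

6310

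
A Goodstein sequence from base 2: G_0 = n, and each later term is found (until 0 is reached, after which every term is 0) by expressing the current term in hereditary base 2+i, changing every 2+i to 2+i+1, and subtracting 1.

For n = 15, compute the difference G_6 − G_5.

G_0=15  [base 2] 2^(2 + 1) + 2^2 + 2 + 1  →[2↦3]→  3^(3 + 1) + 3^3 + 3 + 1 = 112  −1 ⇒ G_1=111
G_1=111  [base 3] 3^(3 + 1) + 3^3 + 3  →[3↦4]→  4^(4 + 1) + 4^4 + 4 = 1284  −1 ⇒ G_2=1283
G_2=1283  [base 4] 4^(4 + 1) + 4^4 + 3  →[4↦5]→  5^(5 + 1) + 5^5 + 3 = 18753  −1 ⇒ G_3=18752
G_3=18752  [base 5] 5^(5 + 1) + 5^5 + 2  →[5↦6]→  6^(6 + 1) + 6^6 + 2 = 326594  −1 ⇒ G_4=326593
G_4=326593  [base 6] 6^(6 + 1) + 6^6 + 1  →[6↦7]→  7^(7 + 1) + 7^7 + 1 = 6588345  −1 ⇒ G_5=6588344
G_5=6588344  [base 7] 7^(7 + 1) + 7^7  →[7↦8]→  8^(8 + 1) + 8^8 = 150994944  −1 ⇒ G_6=150994943

144406599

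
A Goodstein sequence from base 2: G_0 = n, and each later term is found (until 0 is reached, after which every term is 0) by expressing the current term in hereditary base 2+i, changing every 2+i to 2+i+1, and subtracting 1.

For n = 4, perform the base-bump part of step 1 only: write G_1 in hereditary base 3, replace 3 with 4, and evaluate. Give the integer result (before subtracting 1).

(0) 4|_2 = 2^2 ↦ 3^3|_3 = 27 ⇒ 26
(1) 26|_3 = 2·3^2 + 2·3 + 2 ↦ 2·4^2 + 2·4 + 2|_4 = 42 ⇒ 41

42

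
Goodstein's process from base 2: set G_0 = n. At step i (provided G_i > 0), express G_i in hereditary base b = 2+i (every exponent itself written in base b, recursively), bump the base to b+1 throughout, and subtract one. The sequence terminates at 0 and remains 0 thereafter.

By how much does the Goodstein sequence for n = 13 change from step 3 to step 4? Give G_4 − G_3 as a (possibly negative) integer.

G_0 = 13. HB_2(13) = 2^(2 + 1) + 2^2 + 1. Bump = 109. G_1 = 108.
G_1 = 108. HB_3(108) = 3^(3 + 1) + 3^3. Bump = 1280. G_2 = 1279.
G_2 = 1279. HB_4(1279) = 4^(4 + 1) + 3·4^3 + 3·4^2 + 3·4 + 3. Bump = 16093. G_3 = 16092.
G_3 = 16092. HB_5(16092) = 5^(5 + 1) + 3·5^3 + 3·5^2 + 3·5 + 2. Bump = 280712. G_4 = 280711.

264619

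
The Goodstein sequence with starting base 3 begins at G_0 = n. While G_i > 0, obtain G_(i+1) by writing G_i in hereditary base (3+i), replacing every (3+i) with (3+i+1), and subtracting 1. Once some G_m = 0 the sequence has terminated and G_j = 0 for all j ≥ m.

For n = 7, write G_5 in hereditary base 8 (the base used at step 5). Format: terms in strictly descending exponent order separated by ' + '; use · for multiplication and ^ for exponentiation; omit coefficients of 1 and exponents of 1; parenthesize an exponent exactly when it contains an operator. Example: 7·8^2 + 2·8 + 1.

8 + 1

i=0: 7 = 2·3 + 1 (b=3); 3→4: 2·4 + 1 = 9; 9−1 = 8
i=1: 8 = 2·4 (b=4); 4→5: 2·5 = 10; 10−1 = 9
i=2: 9 = 5 + 4 (b=5); 5→6: 6 + 4 = 10; 10−1 = 9
i=3: 9 = 6 + 3 (b=6); 6→7: 7 + 3 = 10; 10−1 = 9
i=4: 9 = 7 + 2 (b=7); 7→8: 8 + 2 = 10; 10−1 = 9
i=5: 9 = 8 + 1 (b=8); 8→9: 9 + 1 = 10; 10−1 = 9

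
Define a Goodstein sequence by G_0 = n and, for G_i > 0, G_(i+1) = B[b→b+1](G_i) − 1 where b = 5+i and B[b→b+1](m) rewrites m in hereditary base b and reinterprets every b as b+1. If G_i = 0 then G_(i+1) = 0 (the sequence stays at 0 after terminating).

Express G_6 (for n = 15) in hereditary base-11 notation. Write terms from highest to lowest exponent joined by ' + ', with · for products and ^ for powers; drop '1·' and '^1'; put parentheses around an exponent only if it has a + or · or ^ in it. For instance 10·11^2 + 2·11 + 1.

2·11

base 5: 15 = 3·5; at 6: 3·6 = 18; next = 17
base 6: 17 = 2·6 + 5; at 7: 2·7 + 5 = 19; next = 18
base 7: 18 = 2·7 + 4; at 8: 2·8 + 4 = 20; next = 19
base 8: 19 = 2·8 + 3; at 9: 2·9 + 3 = 21; next = 20
base 9: 20 = 2·9 + 2; at 10: 2·10 + 2 = 22; next = 21
base 10: 21 = 2·10 + 1; at 11: 2·11 + 1 = 23; next = 22
base 11: 22 = 2·11; at 12: 2·12 = 24; next = 23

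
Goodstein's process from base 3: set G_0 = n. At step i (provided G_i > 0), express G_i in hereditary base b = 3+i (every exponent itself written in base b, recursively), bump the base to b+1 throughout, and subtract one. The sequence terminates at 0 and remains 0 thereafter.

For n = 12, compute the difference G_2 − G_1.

base 3: 12 = 3^2 + 3; at 4: 4^2 + 4 = 20; next = 19
base 4: 19 = 4^2 + 3; at 5: 5^2 + 3 = 28; next = 27

8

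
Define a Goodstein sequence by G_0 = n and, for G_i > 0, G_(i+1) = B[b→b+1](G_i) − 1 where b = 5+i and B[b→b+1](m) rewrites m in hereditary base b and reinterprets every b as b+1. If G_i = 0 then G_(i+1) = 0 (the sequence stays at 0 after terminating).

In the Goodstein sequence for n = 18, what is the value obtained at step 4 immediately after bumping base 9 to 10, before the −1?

(0) 18|_5 = 3·5 + 3 ↦ 3·6 + 3|_6 = 21 ⇒ 20
(1) 20|_6 = 3·6 + 2 ↦ 3·7 + 2|_7 = 23 ⇒ 22
(2) 22|_7 = 3·7 + 1 ↦ 3·8 + 1|_8 = 25 ⇒ 24
(3) 24|_8 = 3·8 ↦ 3·9|_9 = 27 ⇒ 26
(4) 26|_9 = 2·9 + 8 ↦ 2·10 + 8|_10 = 28 ⇒ 27

28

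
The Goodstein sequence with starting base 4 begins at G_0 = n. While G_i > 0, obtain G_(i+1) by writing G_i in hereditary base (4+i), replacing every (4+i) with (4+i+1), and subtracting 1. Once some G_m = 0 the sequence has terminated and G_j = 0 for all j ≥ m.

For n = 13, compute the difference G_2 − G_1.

2

step 0: 13 = 3·4 + 1; sub 5 for 4: 3·5 + 1; = 16; G_1 = 16−1 = 15
step 1: 15 = 3·5; sub 6 for 5: 3·6; = 18; G_2 = 18−1 = 17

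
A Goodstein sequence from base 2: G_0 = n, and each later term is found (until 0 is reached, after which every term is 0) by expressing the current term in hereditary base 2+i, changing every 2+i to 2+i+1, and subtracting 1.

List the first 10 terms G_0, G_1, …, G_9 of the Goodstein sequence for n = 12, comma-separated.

step 0: 12 = 2^(2 + 1) + 2^2; sub 3 for 2: 3^(3 + 1) + 3^3; = 108; G_1 = 108−1 = 107
step 1: 107 = 3^(3 + 1) + 2·3^2 + 2·3 + 2; sub 4 for 3: 4^(4 + 1) + 2·4^2 + 2·4 + 2; = 1066; G_2 = 1066−1 = 1065
step 2: 1065 = 4^(4 + 1) + 2·4^2 + 2·4 + 1; sub 5 for 4: 5^(5 + 1) + 2·5^2 + 2·5 + 1; = 15686; G_3 = 15686−1 = 15685
step 3: 15685 = 5^(5 + 1) + 2·5^2 + 2·5; sub 6 for 5: 6^(6 + 1) + 2·6^2 + 2·6; = 280020; G_4 = 280020−1 = 280019
step 4: 280019 = 6^(6 + 1) + 2·6^2 + 6 + 5; sub 7 for 6: 7^(7 + 1) + 2·7^2 + 7 + 5; = 5764911; G_5 = 5764911−1 = 5764910
step 5: 5764910 = 7^(7 + 1) + 2·7^2 + 7 + 4; sub 8 for 7: 8^(8 + 1) + 2·8^2 + 8 + 4; = 134217868; G_6 = 134217868−1 = 134217867
step 6: 134217867 = 8^(8 + 1) + 2·8^2 + 8 + 3; sub 9 for 8: 9^(9 + 1) + 2·9^2 + 9 + 3; = 3486784575; G_7 = 3486784575−1 = 3486784574
step 7: 3486784574 = 9^(9 + 1) + 2·9^2 + 9 + 2; sub 10 for 9: 10^(10 + 1) + 2·10^2 + 10 + 2; = 100000000212; G_8 = 100000000212−1 = 100000000211
step 8: 100000000211 = 10^(10 + 1) + 2·10^2 + 10 + 1; sub 11 for 10: 11^(11 + 1) + 2·11^2 + 11 + 1; = 3138428376975; G_9 = 3138428376975−1 = 3138428376974

12, 107, 1065, 15685, 280019, 5764910, 134217867, 3486784574, 100000000211, 3138428376974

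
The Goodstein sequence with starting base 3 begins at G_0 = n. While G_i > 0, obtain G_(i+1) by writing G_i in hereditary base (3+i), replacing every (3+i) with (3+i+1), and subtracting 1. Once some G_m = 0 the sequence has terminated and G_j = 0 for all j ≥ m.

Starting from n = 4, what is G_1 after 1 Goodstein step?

4

base 3: 4 = 3 + 1; at 4: 4 + 1 = 5; next = 4
base 4: 4 = 4; at 5: 5 = 5; next = 4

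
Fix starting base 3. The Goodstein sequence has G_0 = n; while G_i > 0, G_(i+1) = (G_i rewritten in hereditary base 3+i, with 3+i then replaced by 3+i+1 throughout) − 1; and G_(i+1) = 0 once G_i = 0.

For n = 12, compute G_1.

i=0: 12 = 3^2 + 3 (b=3); 3→4: 4^2 + 4 = 20; 20−1 = 19
i=1: 19 = 4^2 + 3 (b=4); 4→5: 5^2 + 3 = 28; 28−1 = 27

19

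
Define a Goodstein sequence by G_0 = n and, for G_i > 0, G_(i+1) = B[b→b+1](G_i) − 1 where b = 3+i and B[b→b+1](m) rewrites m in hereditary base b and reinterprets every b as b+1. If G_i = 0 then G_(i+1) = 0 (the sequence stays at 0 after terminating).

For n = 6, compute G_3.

base 3: 6 = 2·3; at 4: 2·4 = 8; next = 7
base 4: 7 = 4 + 3; at 5: 5 + 3 = 8; next = 7
base 5: 7 = 5 + 2; at 6: 6 + 2 = 8; next = 7
base 6: 7 = 6 + 1; at 7: 7 + 1 = 8; next = 7

7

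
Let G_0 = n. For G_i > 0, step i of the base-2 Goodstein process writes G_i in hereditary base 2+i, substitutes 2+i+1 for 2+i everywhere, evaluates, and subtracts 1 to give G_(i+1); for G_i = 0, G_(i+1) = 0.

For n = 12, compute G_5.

[0] 12 ≡ 2^(2 + 1) + 2^2 (base 2). Lift 3: 108. −1: 107.
[1] 107 ≡ 3^(3 + 1) + 2·3^2 + 2·3 + 2 (base 3). Lift 4: 1066. −1: 1065.
[2] 1065 ≡ 4^(4 + 1) + 2·4^2 + 2·4 + 1 (base 4). Lift 5: 15686. −1: 15685.
[3] 15685 ≡ 5^(5 + 1) + 2·5^2 + 2·5 (base 5). Lift 6: 280020. −1: 280019.
[4] 280019 ≡ 6^(6 + 1) + 2·6^2 + 6 + 5 (base 6). Lift 7: 5764911. −1: 5764910.

5764910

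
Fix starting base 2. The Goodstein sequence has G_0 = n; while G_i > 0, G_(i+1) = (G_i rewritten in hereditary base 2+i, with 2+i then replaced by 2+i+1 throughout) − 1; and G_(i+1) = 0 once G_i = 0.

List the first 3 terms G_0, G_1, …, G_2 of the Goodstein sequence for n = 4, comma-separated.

4, 26, 41

i=0: 4 = 2^2 (b=2); 2→3: 3^3 = 27; 27−1 = 26
i=1: 26 = 2·3^2 + 2·3 + 2 (b=3); 3→4: 2·4^2 + 2·4 + 2 = 42; 42−1 = 41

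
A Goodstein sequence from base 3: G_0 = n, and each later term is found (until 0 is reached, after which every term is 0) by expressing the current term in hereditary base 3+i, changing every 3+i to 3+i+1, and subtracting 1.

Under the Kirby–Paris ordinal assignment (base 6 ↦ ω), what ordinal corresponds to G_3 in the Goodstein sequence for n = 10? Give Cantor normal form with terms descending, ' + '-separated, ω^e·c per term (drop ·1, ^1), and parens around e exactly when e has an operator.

(0) 10|_3 = 3^2 + 1 ↦ 4^2 + 1|_4 = 17 ⇒ 16
(1) 16|_4 = 4^2 ↦ 5^2|_5 = 25 ⇒ 24
(2) 24|_5 = 4·5 + 4 ↦ 4·6 + 4|_6 = 28 ⇒ 27

ω·4 + 3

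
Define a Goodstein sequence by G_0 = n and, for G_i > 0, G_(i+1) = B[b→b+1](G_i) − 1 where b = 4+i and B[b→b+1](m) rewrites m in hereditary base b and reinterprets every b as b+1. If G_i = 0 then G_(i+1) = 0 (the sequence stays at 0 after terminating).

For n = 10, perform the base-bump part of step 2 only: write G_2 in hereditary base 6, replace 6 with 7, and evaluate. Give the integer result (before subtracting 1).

14

G_0=10  [base 4] 2·4 + 2  →[4↦5]→  2·5 + 2 = 12  −1 ⇒ G_1=11
G_1=11  [base 5] 2·5 + 1  →[5↦6]→  2·6 + 1 = 13  −1 ⇒ G_2=12
G_2=12  [base 6] 2·6  →[6↦7]→  2·7 = 14  −1 ⇒ G_3=13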